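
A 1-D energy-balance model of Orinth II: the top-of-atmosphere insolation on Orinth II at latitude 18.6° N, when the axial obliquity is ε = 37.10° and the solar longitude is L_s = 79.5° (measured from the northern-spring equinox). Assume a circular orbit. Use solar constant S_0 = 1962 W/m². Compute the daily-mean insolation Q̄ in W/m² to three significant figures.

Q̄ ≈ 677 W/m²

Solar declination: sin δ = sin ε · sin L_s = sin 37.10° × sin 79.5° = 0.59311, so δ = +36.378°.
cos h₀ = −tan(+18.6°) tan(+36.378°) = -0.2479, h₀ = 1.8213 rad.
Bracket: h₀ sin ϕ sin δ + cos ϕ cos δ sin h₀ = 1.8213×0.31896×0.59311 + 0.94777×0.80512×0.96878 = 0.344551 + 0.739246 = 1.083797.
Q̄ = (S_0/π) × [bracket] = (1962/π) × 1.083797 = 676.9 W/m².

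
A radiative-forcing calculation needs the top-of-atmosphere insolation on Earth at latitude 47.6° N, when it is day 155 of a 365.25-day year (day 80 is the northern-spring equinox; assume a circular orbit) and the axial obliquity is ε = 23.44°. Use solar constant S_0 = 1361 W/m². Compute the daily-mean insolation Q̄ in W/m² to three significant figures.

Solar longitude: L_s = 360° × (155 − 80)/365.25 = 73.922°.
sin δ = sin 23.44° × sin 73.922° = 0.38223, so δ = +22.472°.
cos h₀ = −tan(+47.6°) tan(+22.472°) = -0.4530, h₀ = 2.0409 rad.
Bracket: h₀ sin ϕ sin δ + cos ϕ cos δ sin h₀ = 2.0409×0.73846×0.38223 + 0.67430×0.92407×0.89152 = 0.576068 + 0.555506 = 1.131574.
Q̄ = (S_0/π) × [bracket] = (1361/π) × 1.131574 = 490.2 W/m².

Q̄ ≈ 490 W/m²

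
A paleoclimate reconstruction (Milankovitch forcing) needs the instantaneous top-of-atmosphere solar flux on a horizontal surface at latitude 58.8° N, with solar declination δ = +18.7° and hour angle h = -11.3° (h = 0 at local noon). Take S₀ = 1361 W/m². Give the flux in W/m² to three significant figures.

cos θ_z = sin φ sin δ + cos φ cos δ cos h = 0.274241 + 0.481168 = 0.755409.
Flux = S₀ · cos θ_z = 1361 × 0.755409 = 1028 W/m².

1.03e+03 W/m²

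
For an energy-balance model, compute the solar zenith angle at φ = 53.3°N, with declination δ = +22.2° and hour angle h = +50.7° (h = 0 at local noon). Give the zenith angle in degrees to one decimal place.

cos θ_z = sin φ sin δ + cos φ cos δ cos h = 0.302944 + 0.350465 = 0.653409.
θ_z = arccos(0.653409) = 49.2°.

θ_z = 49.2°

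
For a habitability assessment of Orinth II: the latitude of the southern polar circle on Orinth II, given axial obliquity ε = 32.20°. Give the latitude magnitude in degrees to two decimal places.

57.80°

The polar circle is the lowest latitude that experiences at least one full rotation of continuous darkness at the northern-summer solstice; it lies at |φ| = 90° − ε = 90° − 32.20° = 57.80°.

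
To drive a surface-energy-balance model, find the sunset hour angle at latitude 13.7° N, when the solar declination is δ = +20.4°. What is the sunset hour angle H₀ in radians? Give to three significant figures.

cos H₀ = −tan φ · tan δ = −tan(+13.7°) × tan(+20.400°) = -0.0907, so H₀ = 1.6616 rad = 95.20°.

H₀ = 1.66 rad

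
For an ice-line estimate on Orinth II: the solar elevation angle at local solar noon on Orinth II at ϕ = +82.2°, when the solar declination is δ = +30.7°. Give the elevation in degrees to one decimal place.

38.5°

At local noon the hour angle is zero, so the zenith angle equals |ϕ − δ| = |+82.2° − (+30.700°)| = 51.500°.
Elevation = 90° − 51.500° = 38.5°.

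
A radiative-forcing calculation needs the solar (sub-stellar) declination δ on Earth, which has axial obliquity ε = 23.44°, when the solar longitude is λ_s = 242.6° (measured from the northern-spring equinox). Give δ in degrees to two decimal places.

sin δ = sin ε · sin λ_s = sin 23.44° × sin 242.6° = -0.353163.
δ = arcsin(-0.353163) = -20.68°.

δ = -20.68°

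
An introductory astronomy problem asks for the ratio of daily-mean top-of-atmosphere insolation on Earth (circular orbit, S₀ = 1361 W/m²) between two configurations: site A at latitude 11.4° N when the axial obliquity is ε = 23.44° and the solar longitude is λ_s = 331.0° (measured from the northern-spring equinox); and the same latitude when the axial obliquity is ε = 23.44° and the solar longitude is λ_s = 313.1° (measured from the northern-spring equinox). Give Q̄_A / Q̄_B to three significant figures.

— Configuration A (φ=+11.4°):
Solar declination: sin δ = sin ε · sin λ_s = sin 23.44° × sin 331.0° = -0.19285, so δ = -11.119°.
cos H₀ = −tan(+11.4°) tan(-11.119°) = 0.0396, H₀ = 1.5312 rad.
Bracket: H₀ sin φ sin δ + cos φ cos δ sin H₀ = 1.5312×0.19766×-0.19285 + 0.98027×0.98123×0.99921 = -0.058367 + 0.961110 = 0.902743.
Q̄ = (S₀/π) × [bracket] = (1361/π) × 0.902743 = 391.09 W/m².
— Configuration B (φ=+11.4°):
Solar declination: sin δ = sin ε · sin λ_s = sin 23.44° × sin 313.1° = -0.29045, so δ = -16.885°.
cos H₀ = −tan(+11.4°) tan(-16.885°) = 0.0612, H₀ = 1.5096 rad.
Bracket: H₀ sin φ sin δ + cos φ cos δ sin H₀ = 1.5096×0.19766×-0.29045 + 0.98027×0.95689×0.99813 = -0.086667 + 0.936256 = 0.849589.
Q̄ = (S₀/π) × [bracket] = (1361/π) × 0.849589 = 368.06 W/m².
Ratio Q̄_A / Q̄_B = 391.09 / 368.06 = 1.063.

Q̄_A / Q̄_B ≈ 1.06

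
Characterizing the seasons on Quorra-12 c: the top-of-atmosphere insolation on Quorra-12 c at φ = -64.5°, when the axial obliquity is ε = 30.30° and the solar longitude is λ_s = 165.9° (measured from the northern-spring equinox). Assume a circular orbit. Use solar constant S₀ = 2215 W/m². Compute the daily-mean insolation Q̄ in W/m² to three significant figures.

Solar declination: sin δ = sin ε · sin λ_s = sin 30.30° × sin 165.9° = 0.12291, so δ = +7.060°.
cos H₀ = −tan(-64.5°) tan(+7.060°) = 0.2597, H₀ = 1.3081 rad.
Bracket: H₀ sin φ sin δ + cos φ cos δ sin H₀ = 1.3081×-0.90259×0.12291 + 0.43051×0.99242×0.96570 = -0.145117 + 0.412592 = 0.267475.
Q̄ = (S₀/π) × [bracket] = (2215/π) × 0.267475 = 188.6 W/m².

Q̄ ≈ 189 W/m²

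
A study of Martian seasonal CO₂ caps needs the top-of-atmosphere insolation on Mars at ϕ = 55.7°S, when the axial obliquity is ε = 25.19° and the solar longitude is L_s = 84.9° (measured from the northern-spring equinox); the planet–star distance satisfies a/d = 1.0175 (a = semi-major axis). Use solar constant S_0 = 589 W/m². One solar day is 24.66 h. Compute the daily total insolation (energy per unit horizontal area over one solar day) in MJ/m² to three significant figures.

1.48 MJ/m²

Solar declination: sin δ = sin ε · sin L_s = sin 25.19° × sin 84.9° = 0.42394, so δ = +25.083°.
cos h₀ = −tan(-55.7°) tan(+25.083°) = 0.6862, h₀ = 0.8146 rad.
Bracket: h₀ sin ϕ sin δ + cos ϕ cos δ sin h₀ = 0.8146×-0.82610×0.42394 + 0.56353×0.90569×0.72743 = -0.285287 + 0.371268 = 0.085981.
Inverse-square distance factor (a/d)² = 1.0175² = 1.035306.
Q̄ = (S_0/π) × 1.035306 × [bracket] = (589/π) × 1.035306 × 0.085981 = 16.689 W/m².
Daily total = Q̄ × 24.66 h × 3600 s/h = 16.689 × 24.66 × 3600 / 10⁶ = 1.482 MJ/m².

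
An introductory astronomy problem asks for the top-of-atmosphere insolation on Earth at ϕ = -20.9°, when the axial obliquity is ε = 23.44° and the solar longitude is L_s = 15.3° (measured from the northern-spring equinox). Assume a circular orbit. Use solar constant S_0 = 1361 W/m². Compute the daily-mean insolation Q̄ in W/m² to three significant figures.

Solar declination: sin δ = sin ε · sin L_s = sin 23.44° × sin 15.3° = 0.10497, so δ = +6.025°.
cos h₀ = −tan(-20.9°) tan(+6.025°) = 0.0403, h₀ = 1.5305 rad.
Bracket: h₀ sin ϕ sin δ + cos ϕ cos δ sin h₀ = 1.5305×-0.35674×0.10497 + 0.93420×0.99448×0.99919 = -0.057313 + 0.928291 = 0.870978.
Q̄ = (S_0/π) × [bracket] = (1361/π) × 0.870978 = 377.3 W/m².

Q̄ ≈ 377 W/m²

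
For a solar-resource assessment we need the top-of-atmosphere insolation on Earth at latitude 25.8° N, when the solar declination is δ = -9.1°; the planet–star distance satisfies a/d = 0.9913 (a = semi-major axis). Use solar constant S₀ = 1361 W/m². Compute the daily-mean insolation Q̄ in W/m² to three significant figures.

cos H₀ = −tan(+25.8°) tan(-9.100°) = 0.0774, H₀ = 1.4933 rad.
Bracket: H₀ sin φ sin δ + cos φ cos δ sin H₀ = 1.4933×0.43523×-0.15816 + 0.90032×0.98741×0.99700 = -0.102793 + 0.886318 = 0.783525.
Inverse-square distance factor (a/d)² = 0.9913² = 0.982676.
Q̄ = (S₀/π) × 0.982676 × [bracket] = (1361/π) × 0.982676 × 0.783525 = 333.6 W/m².

Q̄ ≈ 334 W/m²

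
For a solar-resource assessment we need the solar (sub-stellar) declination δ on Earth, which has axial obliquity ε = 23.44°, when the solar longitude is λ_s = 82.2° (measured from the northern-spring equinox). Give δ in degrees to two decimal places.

sin δ = sin ε · sin λ_s = sin 23.44° × sin 82.2° = 0.394108.
δ = arcsin(0.394108) = +23.21°.

δ = +23.21°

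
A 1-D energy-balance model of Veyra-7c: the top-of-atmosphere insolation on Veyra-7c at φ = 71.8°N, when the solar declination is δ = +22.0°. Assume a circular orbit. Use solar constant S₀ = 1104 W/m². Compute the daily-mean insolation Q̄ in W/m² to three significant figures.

cos H₀ = −tan(+71.8°) tan(+22.000°) = -1.2289 ≤ −1 ⇒ polar day, H₀ = π.
Bracket: H₀ sin φ sin δ + cos φ cos δ sin H₀ = 3.1416×0.94997×0.37461 + 0.31233×0.92718×0.00000 = 1.117996 + 0.000000 = 1.117996.
Q̄ = (S₀/π) × [bracket] = (1104/π) × 1.117996 = 392.9 W/m².

Q̄ ≈ 393 W/m²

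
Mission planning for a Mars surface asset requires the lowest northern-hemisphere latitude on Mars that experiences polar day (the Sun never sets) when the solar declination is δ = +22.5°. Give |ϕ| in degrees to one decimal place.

Polar day requires cos h₀ = −tan ϕ tan δ ≤ −1, i.e. tan ϕ tan δ ≥ 1.
The boundary is |tan ϕ| · |tan δ| = 1, so |ϕ| = 90° − |δ| = 90° − 22.5° = 67.5° in the northern hemisphere.

|ϕ| = 67.5°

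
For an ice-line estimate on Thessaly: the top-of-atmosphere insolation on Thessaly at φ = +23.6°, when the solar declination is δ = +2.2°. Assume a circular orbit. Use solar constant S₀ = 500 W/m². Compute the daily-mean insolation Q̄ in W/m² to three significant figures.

cos H₀ = −tan(+23.6°) tan(+2.200°) = -0.0168, H₀ = 1.5876 rad.
Bracket: H₀ sin φ sin δ + cos φ cos δ sin H₀ = 1.5876×0.40035×0.03839 + 0.91636×0.99926×0.99986 = 0.024401 + 0.915554 = 0.939955.
Q̄ = (S₀/π) × [bracket] = (500/π) × 0.939955 = 149.6 W/m².

Q̄ ≈ 150 W/m²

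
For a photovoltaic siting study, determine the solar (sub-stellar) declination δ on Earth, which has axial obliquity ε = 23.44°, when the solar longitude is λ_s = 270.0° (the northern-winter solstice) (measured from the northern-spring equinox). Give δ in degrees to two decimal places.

δ = -23.44°

sin δ = sin ε · sin λ_s = sin 23.44° × sin 270.0° = -0.397789.
δ = arcsin(-0.397789) = -23.44°.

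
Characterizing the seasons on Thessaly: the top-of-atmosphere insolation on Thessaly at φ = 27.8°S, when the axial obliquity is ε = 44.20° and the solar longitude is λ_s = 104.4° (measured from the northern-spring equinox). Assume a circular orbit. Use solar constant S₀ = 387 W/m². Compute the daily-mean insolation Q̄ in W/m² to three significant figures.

Solar declination: sin δ = sin ε · sin λ_s = sin 44.20° × sin 104.4° = 0.67526, so δ = +42.475°.
cos H₀ = −tan(-27.8°) tan(+42.475°) = 0.4827, H₀ = 1.0671 rad.
Bracket: H₀ sin φ sin δ + cos φ cos δ sin H₀ = 1.0671×-0.46639×0.67526 + 0.88458×0.73758×0.87579 = -0.336067 + 0.571408 = 0.235341.
Q̄ = (S₀/π) × [bracket] = (387/π) × 0.235341 = 28.99 W/m².

Q̄ ≈ 29.0 W/m²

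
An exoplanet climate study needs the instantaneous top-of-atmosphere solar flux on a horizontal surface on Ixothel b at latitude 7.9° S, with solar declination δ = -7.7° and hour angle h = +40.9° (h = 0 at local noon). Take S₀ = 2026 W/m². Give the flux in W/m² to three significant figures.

cos θ_z = sin φ sin δ + cos φ cos δ cos h = 0.018416 + 0.741929 = 0.760345.
Flux = S₀ · cos θ_z = 2026 × 0.760345 = 1540 W/m².

1.54e+03 W/m²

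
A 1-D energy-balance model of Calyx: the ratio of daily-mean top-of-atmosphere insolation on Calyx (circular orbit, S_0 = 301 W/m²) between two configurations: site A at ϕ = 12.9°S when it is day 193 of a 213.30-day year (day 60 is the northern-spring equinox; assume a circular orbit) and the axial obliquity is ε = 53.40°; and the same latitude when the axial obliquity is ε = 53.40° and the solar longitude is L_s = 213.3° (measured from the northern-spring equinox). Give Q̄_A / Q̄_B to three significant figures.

Q̄_A / Q̄_B ≈ 0.979

— Configuration A (ϕ=-12.9°):
Solar longitude: L_s = 360° × (193 − 60)/213.30 = 224.473°.
sin δ = sin 53.40° × sin 224.473° = -0.56243, so δ = -34.224°.
cos h₀ = −tan(-12.9°) tan(-34.224°) = -0.1558, h₀ = 1.7272 rad.
Bracket: h₀ sin ϕ sin δ + cos ϕ cos δ sin h₀ = 1.7272×-0.22325×-0.56243 + 0.97476×0.82685×0.98779 = 0.216872 + 0.796139 = 1.013011.
Q̄ = (S_0/π) × [bracket] = (301/π) × 1.013011 = 97.058 W/m².
— Configuration B (ϕ=-12.9°):
Solar declination: sin δ = sin ε · sin L_s = sin 53.40° × sin 213.3° = -0.44077, so δ = -26.153°.
cos h₀ = −tan(-12.9°) tan(-26.153°) = -0.1125, h₀ = 1.6835 rad.
Bracket: h₀ sin ϕ sin δ + cos ϕ cos δ sin h₀ = 1.6835×-0.22325×-0.44077 + 0.97476×0.89762×0.99366 = 0.165660 + 0.869417 = 1.035077.
Q̄ = (S_0/π) × [bracket] = (301/π) × 1.035077 = 99.172 W/m².
Ratio Q̄_A / Q̄_B = 97.058 / 99.172 = 0.9787.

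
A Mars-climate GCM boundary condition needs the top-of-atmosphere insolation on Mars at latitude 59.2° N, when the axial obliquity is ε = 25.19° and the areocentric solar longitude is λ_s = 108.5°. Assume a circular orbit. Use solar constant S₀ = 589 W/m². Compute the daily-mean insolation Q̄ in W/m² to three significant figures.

sin δ = sin 25.19° × sin 108.5° = 0.40363, so δ = +23.805°.
cos H₀ = −tan(+59.2°) tan(+23.805°) = -0.7401, H₀ = 2.4039 rad.
Bracket: H₀ sin φ sin δ + cos φ cos δ sin H₀ = 2.4039×0.85896×0.40363 + 0.51204×0.91492×0.67255 = 0.833437 + 0.315073 = 1.148510.
Q̄ = (S₀/π) × [bracket] = (589/π) × 1.148510 = 215.3 W/m².

Q̄ ≈ 215 W/m²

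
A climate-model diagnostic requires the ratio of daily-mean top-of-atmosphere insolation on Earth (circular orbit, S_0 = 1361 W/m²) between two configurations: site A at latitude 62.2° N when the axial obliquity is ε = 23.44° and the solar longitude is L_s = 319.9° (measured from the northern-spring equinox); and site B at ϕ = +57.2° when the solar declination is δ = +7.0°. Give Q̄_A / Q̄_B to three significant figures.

Q̄_A / Q̄_B ≈ 0.216

— Configuration A (ϕ=+62.2°):
Solar declination: sin δ = sin ε · sin L_s = sin 23.44° × sin 319.9° = -0.25622, so δ = -14.846°.
cos h₀ = −tan(+62.2°) tan(-14.846°) = 0.5028, h₀ = 1.0440 rad.
Bracket: h₀ sin ϕ sin δ + cos ϕ cos δ sin h₀ = 1.0440×0.88458×-0.25622 + 0.46639×0.96662×0.86443 = -0.236620 + 0.389704 = 0.153084.
Q̄ = (S_0/π) × [bracket] = (1361/π) × 0.153084 = 66.319 W/m².
— Configuration B (ϕ=+57.2°):
cos h₀ = −tan(+57.2°) tan(+7.000°) = -0.1905, h₀ = 1.7625 rad.
Bracket: h₀ sin ϕ sin δ + cos ϕ cos δ sin h₀ = 1.7625×0.84057×0.12187 + 0.54171×0.99255×0.98168 = 0.180551 + 0.527824 = 0.708375.
Q̄ = (S_0/π) × [bracket] = (1361/π) × 0.708375 = 306.88 W/m².
Ratio Q̄_A / Q̄_B = 66.319 / 306.88 = 0.2161.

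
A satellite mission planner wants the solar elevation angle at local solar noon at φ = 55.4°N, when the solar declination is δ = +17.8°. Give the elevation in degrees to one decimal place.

At local noon the hour angle is zero, so the zenith angle equals |φ − δ| = |+55.4° − (+17.800°)| = 37.600°.
Elevation = 90° − 37.600° = 52.4°.

52.4°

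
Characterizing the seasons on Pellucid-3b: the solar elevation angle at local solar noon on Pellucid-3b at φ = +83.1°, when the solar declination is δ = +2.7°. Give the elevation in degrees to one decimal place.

At local noon the hour angle is zero, so the zenith angle equals |φ − δ| = |+83.1° − (+2.700°)| = 80.400°.
Elevation = 90° − 80.400° = 9.6°.

9.6°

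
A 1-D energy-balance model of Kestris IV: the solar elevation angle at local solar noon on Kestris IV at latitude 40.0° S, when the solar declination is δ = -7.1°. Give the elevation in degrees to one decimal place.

57.1°

At local noon the hour angle is zero, so the zenith angle equals |φ − δ| = |-40.0° − (-7.100°)| = 32.900°.
Elevation = 90° − 32.900° = 57.1°.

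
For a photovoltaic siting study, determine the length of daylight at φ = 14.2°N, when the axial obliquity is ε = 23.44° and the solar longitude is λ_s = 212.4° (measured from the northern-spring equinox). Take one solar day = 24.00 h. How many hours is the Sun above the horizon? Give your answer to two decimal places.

Solar declination: sin δ = sin ε · sin λ_s = sin 23.44° × sin 212.4° = -0.21315, so δ = -12.307°.
cos H₀ = −tan φ · tan δ = −tan(+14.2°) × tan(-12.307°) = 0.0552, so H₀ = 1.5156 rad = 86.84°.
Daylight = 2H₀/(2π) × 24.00 h = (1.5156/π) × 24.00 = 11.58 h.

11.58 h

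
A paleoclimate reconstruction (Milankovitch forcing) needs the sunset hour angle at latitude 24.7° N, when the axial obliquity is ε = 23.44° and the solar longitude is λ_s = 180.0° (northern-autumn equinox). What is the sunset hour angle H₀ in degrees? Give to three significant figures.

H₀ = 90.0°

Solar declination: sin δ = sin ε · sin λ_s = sin 23.44° × sin 180.0° = 0.00000, so δ = +0.000°.
cos H₀ = −tan φ · tan δ = −tan(+24.7°) × tan(+0.000°) = -0.0000, so H₀ = 1.5708 rad = 90.00°.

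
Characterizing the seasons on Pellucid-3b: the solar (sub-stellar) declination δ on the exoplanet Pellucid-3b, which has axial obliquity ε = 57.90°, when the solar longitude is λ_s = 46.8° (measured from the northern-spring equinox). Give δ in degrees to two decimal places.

sin δ = sin ε · sin λ_s = sin 57.90° × sin 46.8° = 0.617525.
δ = arcsin(0.617525) = +38.14°.

δ = +38.14°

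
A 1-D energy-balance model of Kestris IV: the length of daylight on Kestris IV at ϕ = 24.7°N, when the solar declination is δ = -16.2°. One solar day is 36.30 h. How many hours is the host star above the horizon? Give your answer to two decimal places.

16.60 h

cos h₀ = −tan ϕ · tan δ = −tan(+24.7°) × tan(-16.200°) = 0.1336, so h₀ = 1.4368 rad = 82.32°.
Daylight = 2h₀/(2π) × 36.30 h = (1.4368/π) × 36.30 = 16.60 h.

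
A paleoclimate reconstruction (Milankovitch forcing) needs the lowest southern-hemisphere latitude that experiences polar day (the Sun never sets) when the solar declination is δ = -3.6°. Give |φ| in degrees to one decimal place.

|φ| = 86.4°

Polar day requires cos H₀ = −tan φ tan δ ≤ −1, i.e. tan φ tan δ ≥ 1.
The boundary is |tan φ| · |tan δ| = 1, so |φ| = 90° − |δ| = 90° − 3.6° = 86.4° in the southern hemisphere.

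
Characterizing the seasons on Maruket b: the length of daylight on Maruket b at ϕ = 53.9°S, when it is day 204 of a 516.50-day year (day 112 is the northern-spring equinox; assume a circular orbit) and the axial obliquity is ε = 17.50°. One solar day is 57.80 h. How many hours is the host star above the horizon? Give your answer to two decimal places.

Solar longitude: L_s = 360° × (204 − 112)/516.50 = 64.124°.
sin δ = sin 17.50° × sin 64.124° = 0.27056, so δ = +15.697°.
cos h₀ = −tan ϕ · tan δ = −tan(-53.9°) × tan(+15.697°) = 0.3854, so h₀ = 1.1752 rad = 67.33°.
Daylight = 2h₀/(2π) × 57.80 h = (1.1752/π) × 57.80 = 21.62 h.

21.62 h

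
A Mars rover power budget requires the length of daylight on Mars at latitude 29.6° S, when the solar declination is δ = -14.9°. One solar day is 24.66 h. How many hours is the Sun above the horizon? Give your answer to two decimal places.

cos h₀ = −tan ϕ · tan δ = −tan(-29.6°) × tan(-14.900°) = -0.1512, so h₀ = 1.7225 rad = 98.69°.
Daylight = 2h₀/(2π) × 24.66 h = (1.7225/π) × 24.66 = 13.52 h.

13.52 h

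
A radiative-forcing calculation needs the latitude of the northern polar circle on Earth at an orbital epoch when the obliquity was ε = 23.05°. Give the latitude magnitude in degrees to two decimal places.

The polar circle is the lowest latitude that experiences at least one full rotation of continuous daylight at the northern-summer solstice; it lies at |φ| = 90° − ε = 90° − 23.05° = 66.95°.

66.95°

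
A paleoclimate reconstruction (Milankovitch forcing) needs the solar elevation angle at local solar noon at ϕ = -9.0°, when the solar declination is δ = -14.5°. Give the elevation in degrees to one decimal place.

At local noon the hour angle is zero, so the zenith angle equals |ϕ − δ| = |-9.0° − (-14.500°)| = 5.500°.
Elevation = 90° − 5.500° = 84.5°.

84.5°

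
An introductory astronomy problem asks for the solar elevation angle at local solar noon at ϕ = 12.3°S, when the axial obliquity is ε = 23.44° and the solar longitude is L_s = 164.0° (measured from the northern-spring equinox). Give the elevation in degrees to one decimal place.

Solar declination: sin δ = sin ε · sin L_s = sin 23.44° × sin 164.0° = 0.10965, so δ = +6.295°.
At local noon the hour angle is zero, so the zenith angle equals |ϕ − δ| = |-12.3° − (+6.295°)| = 18.595°.
Elevation = 90° − 18.595° = 71.4°.

71.4°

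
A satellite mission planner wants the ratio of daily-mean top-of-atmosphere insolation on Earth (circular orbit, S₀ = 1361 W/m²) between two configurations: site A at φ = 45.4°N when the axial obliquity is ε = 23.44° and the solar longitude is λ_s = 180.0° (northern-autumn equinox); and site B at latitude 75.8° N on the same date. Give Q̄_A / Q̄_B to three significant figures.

Q̄_A / Q̄_B ≈ 2.86

— Configuration A (φ=+45.4°):
Solar declination: sin δ = sin ε · sin λ_s = sin 23.44° × sin 180.0° = 0.00000, so δ = +0.000°.
cos H₀ = −tan(+45.4°) tan(+0.000°) = -0.0000, H₀ = 1.5708 rad.
Bracket: H₀ sin φ sin δ + cos φ cos δ sin H₀ = 1.5708×0.71203×0.00000 + 0.70215×1.00000×1.00000 = 0.000000 + 0.702150 = 0.702150.
Q̄ = (S₀/π) × [bracket] = (1361/π) × 0.702150 = 304.19 W/m².
— Configuration B (φ=+75.8°):
cos H₀ = −tan(+75.8°) tan(+0.000°) = -0.0000, H₀ = 1.5708 rad.
Bracket: H₀ sin φ sin δ + cos φ cos δ sin H₀ = 1.5708×0.96945×0.00000 + 0.24531×1.00000×1.00000 = 0.000000 + 0.245310 = 0.245310.
Q̄ = (S₀/π) × [bracket] = (1361/π) × 0.245310 = 106.27 W/m².
Ratio Q̄_A / Q̄_B = 304.19 / 106.27 = 2.862.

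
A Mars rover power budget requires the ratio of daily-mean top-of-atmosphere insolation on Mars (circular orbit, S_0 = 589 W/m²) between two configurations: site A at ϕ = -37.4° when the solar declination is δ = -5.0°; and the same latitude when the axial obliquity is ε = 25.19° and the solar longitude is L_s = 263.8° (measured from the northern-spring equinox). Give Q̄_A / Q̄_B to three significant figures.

Q̄_A / Q̄_B ≈ 0.749

— Configuration A (ϕ=-37.4°):
cos h₀ = −tan(-37.4°) tan(-5.000°) = -0.0669, h₀ = 1.6377 rad.
Bracket: h₀ sin ϕ sin δ + cos ϕ cos δ sin h₀ = 1.6377×-0.60738×-0.08716 + 0.79441×0.99619×0.99776 = 0.086699 + 0.789611 = 0.876310.
Q̄ = (S_0/π) × [bracket] = (589/π) × 0.876310 = 164.29 W/m².
— Configuration B (ϕ=-37.4°):
Solar declination: sin δ = sin ε · sin L_s = sin 25.19° × sin 263.8° = -0.42313, so δ = -25.032°.
cos h₀ = −tan(-37.4°) tan(-25.032°) = -0.3570, h₀ = 1.9359 rad.
Bracket: h₀ sin ϕ sin δ + cos ϕ cos δ sin h₀ = 1.9359×-0.60738×-0.42313 + 0.79441×0.90607×0.93409 = 0.497528 + 0.672350 = 1.169878.
Q̄ = (S_0/π) × [bracket] = (589/π) × 1.169878 = 219.33 W/m².
Ratio Q̄_A / Q̄_B = 164.29 / 219.33 = 0.7491.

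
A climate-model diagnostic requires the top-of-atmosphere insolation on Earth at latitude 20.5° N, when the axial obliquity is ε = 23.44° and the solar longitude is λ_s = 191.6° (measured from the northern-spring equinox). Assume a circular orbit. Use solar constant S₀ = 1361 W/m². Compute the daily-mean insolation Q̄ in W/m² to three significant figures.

Q̄ ≈ 386 W/m²

Solar declination: sin δ = sin ε · sin λ_s = sin 23.44° × sin 191.6° = -0.07999, so δ = -4.588°.
cos H₀ = −tan(+20.5°) tan(-4.588°) = 0.0300, H₀ = 1.5408 rad.
Bracket: H₀ sin φ sin δ + cos φ cos δ sin H₀ = 1.5408×0.35021×-0.07999 + 0.93667×0.99680×0.99955 = -0.043163 + 0.933253 = 0.890090.
Q̄ = (S₀/π) × [bracket] = (1361/π) × 0.890090 = 385.6 W/m².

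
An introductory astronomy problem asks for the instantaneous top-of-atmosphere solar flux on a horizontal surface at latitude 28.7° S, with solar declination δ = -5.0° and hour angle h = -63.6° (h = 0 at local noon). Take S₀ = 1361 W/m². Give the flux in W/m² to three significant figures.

586 W/m²

cos θ_z = sin φ sin δ + cos φ cos δ cos h = 0.041854 + 0.388526 = 0.430380.
Flux = S₀ · cos θ_z = 1361 × 0.430380 = 585.7 W/m².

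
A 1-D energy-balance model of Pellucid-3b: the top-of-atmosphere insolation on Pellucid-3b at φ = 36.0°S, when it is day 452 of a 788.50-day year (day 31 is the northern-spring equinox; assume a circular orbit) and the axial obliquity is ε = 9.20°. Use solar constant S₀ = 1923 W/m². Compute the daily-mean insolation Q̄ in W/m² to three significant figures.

Solar longitude: λ_s = 360° × (452 − 31)/788.50 = 192.213°.
sin δ = sin 9.20° × sin 192.213° = -0.03382, so δ = -1.938°.
cos H₀ = −tan(-36.0°) tan(-1.938°) = -0.0246, H₀ = 1.5954 rad.
Bracket: H₀ sin φ sin δ + cos φ cos δ sin H₀ = 1.5954×-0.58779×-0.03382 + 0.80902×0.99943×0.99970 = 0.031715 + 0.808316 = 0.840031.
Q̄ = (S₀/π) × [bracket] = (1923/π) × 0.840031 = 514.2 W/m².

Q̄ ≈ 514 W/m²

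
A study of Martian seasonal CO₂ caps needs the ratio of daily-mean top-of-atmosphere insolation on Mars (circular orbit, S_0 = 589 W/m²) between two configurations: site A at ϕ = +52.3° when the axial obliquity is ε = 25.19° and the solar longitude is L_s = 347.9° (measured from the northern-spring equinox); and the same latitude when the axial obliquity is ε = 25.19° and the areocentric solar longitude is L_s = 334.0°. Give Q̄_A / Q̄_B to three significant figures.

— Configuration A (ϕ=+52.3°):
Solar declination: sin δ = sin ε · sin L_s = sin 25.19° × sin 347.9° = -0.08922, so δ = -5.119°.
cos h₀ = −tan(+52.3°) tan(-5.119°) = 0.1159, h₀ = 1.4546 rad.
Bracket: h₀ sin ϕ sin δ + cos ϕ cos δ sin h₀ = 1.4546×0.79122×-0.08922 + 0.61153×0.99601×0.99326 = -0.102684 + 0.604985 = 0.502301.
Q̄ = (S_0/π) × [bracket] = (589/π) × 0.502301 = 94.174 W/m².
— Configuration B (ϕ=+52.3°):
sin δ = sin 25.19° × sin 334.0° = -0.18658, so δ = -10.753°.
cos h₀ = −tan(+52.3°) tan(-10.753°) = 0.2457, h₀ = 1.3225 rad.
Bracket: h₀ sin ϕ sin δ + cos ϕ cos δ sin h₀ = 1.3225×0.79122×-0.18658 + 0.61153×0.98244×0.96934 = -0.195235 + 0.582371 = 0.387136.
Q̄ = (S_0/π) × [bracket] = (589/π) × 0.387136 = 72.582 W/m².
Ratio Q̄_A / Q̄_B = 94.174 / 72.582 = 1.297.

Q̄_A / Q̄_B ≈ 1.30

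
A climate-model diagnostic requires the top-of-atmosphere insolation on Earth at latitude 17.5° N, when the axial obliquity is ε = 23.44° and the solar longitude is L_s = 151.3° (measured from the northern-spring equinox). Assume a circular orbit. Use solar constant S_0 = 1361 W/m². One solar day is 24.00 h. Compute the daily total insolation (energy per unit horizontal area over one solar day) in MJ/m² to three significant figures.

38.5 MJ/m²

Solar declination: sin δ = sin ε · sin L_s = sin 23.44° × sin 151.3° = 0.19103, so δ = +11.013°.
cos h₀ = −tan(+17.5°) tan(+11.013°) = -0.0614, h₀ = 1.6322 rad.
Bracket: h₀ sin ϕ sin δ + cos ϕ cos δ sin h₀ = 1.6322×0.30071×0.19103 + 0.95372×0.98158×0.99812 = 0.093761 + 0.934393 = 1.028154.
Q̄ = (S_0/π) × [bracket] = (1361/π) × 1.028154 = 445.42 W/m².
Daily total = Q̄ × 24.00 h × 3600 s/h = 445.42 × 24.00 × 3600 / 10⁶ = 38.48 MJ/m².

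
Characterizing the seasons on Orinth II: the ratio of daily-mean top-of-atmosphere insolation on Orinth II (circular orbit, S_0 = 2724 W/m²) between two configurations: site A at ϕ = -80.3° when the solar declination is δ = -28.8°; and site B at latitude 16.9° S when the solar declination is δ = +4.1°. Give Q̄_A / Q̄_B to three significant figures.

— Configuration A (ϕ=-80.3°):
cos h₀ = −tan(-80.3°) tan(-28.800°) = -3.2162 ≤ −1 ⇒ polar day, h₀ = π.
Bracket: h₀ sin ϕ sin δ + cos ϕ cos δ sin h₀ = 3.1416×-0.98570×-0.48175 + 0.16849×0.87631×0.00000 = 1.491823 + 0.000000 = 1.491823.
Q̄ = (S_0/π) × [bracket] = (2724/π) × 1.491823 = 1293.5 W/m².
— Configuration B (ϕ=-16.9°):
cos h₀ = −tan(-16.9°) tan(+4.100°) = 0.0218, h₀ = 1.5490 rad.
Bracket: h₀ sin ϕ sin δ + cos ϕ cos δ sin h₀ = 1.5490×-0.29070×0.07150 + 0.95681×0.99744×0.99976 = -0.032196 + 0.954132 = 0.921936.
Q̄ = (S_0/π) × [bracket] = (2724/π) × 0.921936 = 799.39 W/m².
Ratio Q̄_A / Q̄_B = 1293.5 / 799.39 = 1.618.

Q̄_A / Q̄_B ≈ 1.62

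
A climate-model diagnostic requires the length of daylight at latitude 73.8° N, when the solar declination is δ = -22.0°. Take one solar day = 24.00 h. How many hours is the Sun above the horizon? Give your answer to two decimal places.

0.00 h

cos H₀ = −tan φ · tan δ = 1.3907 ≥ 1, so the Sun never rises (polar night) and H₀ = 0.
Daylight = 2H₀/(2π) × 24.00 h = (0.0000/π) × 24.00 = 0.00 h.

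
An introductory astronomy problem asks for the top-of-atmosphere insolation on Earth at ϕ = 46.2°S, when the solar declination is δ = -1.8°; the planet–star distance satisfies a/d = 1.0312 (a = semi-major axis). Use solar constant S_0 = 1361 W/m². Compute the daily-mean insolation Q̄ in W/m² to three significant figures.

Q̄ ≈ 335 W/m²

cos h₀ = −tan(-46.2°) tan(-1.800°) = -0.0328, h₀ = 1.6036 rad.
Bracket: h₀ sin ϕ sin δ + cos ϕ cos δ sin h₀ = 1.6036×-0.72176×-0.03141 + 0.69214×0.99951×0.99946 = 0.036354 + 0.691427 = 0.727781.
Inverse-square distance factor (a/d)² = 1.0312² = 1.063373.
Q̄ = (S_0/π) × 1.063373 × [bracket] = (1361/π) × 1.063373 × 0.727781 = 335.3 W/m².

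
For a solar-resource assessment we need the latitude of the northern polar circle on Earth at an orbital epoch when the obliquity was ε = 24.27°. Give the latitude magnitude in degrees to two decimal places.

The polar circle is the lowest latitude that experiences at least one full rotation of continuous daylight at the northern-summer solstice; it lies at |ϕ| = 90° − ε = 90° − 24.27° = 65.73°.

65.73°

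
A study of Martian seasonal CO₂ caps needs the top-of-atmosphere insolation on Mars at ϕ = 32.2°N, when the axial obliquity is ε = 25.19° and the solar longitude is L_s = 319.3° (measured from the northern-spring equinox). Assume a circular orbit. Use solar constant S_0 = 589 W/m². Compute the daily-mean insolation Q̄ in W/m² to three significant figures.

Solar declination: sin δ = sin ε · sin L_s = sin 25.19° × sin 319.3° = -0.27755, so δ = -16.114°.
cos h₀ = −tan(+32.2°) tan(-16.114°) = 0.1819, h₀ = 1.3878 rad.
Bracket: h₀ sin ϕ sin δ + cos ϕ cos δ sin h₀ = 1.3878×0.53288×-0.27755 + 0.84619×0.96071×0.98331 = -0.205257 + 0.799375 = 0.594118.
Q̄ = (S_0/π) × [bracket] = (589/π) × 0.594118 = 111.4 W/m².

Q̄ ≈ 111 W/m²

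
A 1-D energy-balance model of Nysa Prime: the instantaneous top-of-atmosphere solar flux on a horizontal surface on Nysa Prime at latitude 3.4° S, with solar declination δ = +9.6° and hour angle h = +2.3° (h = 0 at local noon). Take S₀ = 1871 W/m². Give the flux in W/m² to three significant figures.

cos θ_z = sin φ sin δ + cos φ cos δ cos h = -0.009890 + 0.983468 = 0.973578.
Flux = S₀ · cos θ_z = 1871 × 0.973578 = 1822 W/m².

1.82e+03 W/m²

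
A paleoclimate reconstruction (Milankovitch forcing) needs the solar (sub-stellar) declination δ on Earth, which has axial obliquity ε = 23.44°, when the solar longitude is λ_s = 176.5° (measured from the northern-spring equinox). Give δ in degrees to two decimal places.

δ = +1.39°

sin δ = sin ε · sin λ_s = sin 23.44° × sin 176.5° = 0.024284.
δ = arcsin(0.024284) = +1.39°.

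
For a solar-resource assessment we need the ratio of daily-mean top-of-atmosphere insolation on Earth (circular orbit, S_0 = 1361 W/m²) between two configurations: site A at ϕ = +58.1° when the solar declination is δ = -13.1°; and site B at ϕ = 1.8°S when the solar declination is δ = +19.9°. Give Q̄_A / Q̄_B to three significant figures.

— Configuration A (ϕ=+58.1°):
cos h₀ = −tan(+58.1°) tan(-13.100°) = 0.3739, h₀ = 1.1876 rad.
Bracket: h₀ sin ϕ sin δ + cos ϕ cos δ sin h₀ = 1.1876×0.84897×-0.22665 + 0.52844×0.97398×0.92749 = -0.228517 + 0.477370 = 0.248853.
Q̄ = (S_0/π) × [bracket] = (1361/π) × 0.248853 = 107.81 W/m².
— Configuration B (ϕ=-1.8°):
cos h₀ = −tan(-1.8°) tan(+19.900°) = 0.0114, h₀ = 1.5594 rad.
Bracket: h₀ sin ϕ sin δ + cos ϕ cos δ sin h₀ = 1.5594×-0.03141×0.34038 + 0.99951×0.94029×0.99994 = -0.016672 + 0.939773 = 0.923101.
Q̄ = (S_0/π) × [bracket] = (1361/π) × 0.923101 = 399.91 W/m².
Ratio Q̄_A / Q̄_B = 107.81 / 399.91 = 0.2696.

Q̄_A / Q̄_B ≈ 0.270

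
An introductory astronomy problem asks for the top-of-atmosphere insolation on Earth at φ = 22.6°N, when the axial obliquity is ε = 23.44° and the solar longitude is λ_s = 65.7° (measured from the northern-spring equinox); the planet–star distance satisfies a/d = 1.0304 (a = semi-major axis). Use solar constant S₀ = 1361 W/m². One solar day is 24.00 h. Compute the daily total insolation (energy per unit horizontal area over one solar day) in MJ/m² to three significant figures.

Solar declination: sin δ = sin ε · sin λ_s = sin 23.44° × sin 65.7° = 0.36255, so δ = +21.257°.
cos H₀ = −tan(+22.6°) tan(+21.257°) = -0.1619, H₀ = 1.7334 rad.
Bracket: H₀ sin φ sin δ + cos φ cos δ sin H₀ = 1.7334×0.38430×0.36255 + 0.92321×0.93197×0.98680 = 0.241511 + 0.849047 = 1.090558.
Inverse-square distance factor (a/d)² = 1.0304² = 1.061724.
Q̄ = (S₀/π) × 1.061724 × [bracket] = (1361/π) × 1.061724 × 1.090558 = 501.61 W/m².
Daily total = Q̄ × 24.00 h × 3600 s/h = 501.61 × 24.00 × 3600 / 10⁶ = 43.34 MJ/m².

43.3 MJ/m²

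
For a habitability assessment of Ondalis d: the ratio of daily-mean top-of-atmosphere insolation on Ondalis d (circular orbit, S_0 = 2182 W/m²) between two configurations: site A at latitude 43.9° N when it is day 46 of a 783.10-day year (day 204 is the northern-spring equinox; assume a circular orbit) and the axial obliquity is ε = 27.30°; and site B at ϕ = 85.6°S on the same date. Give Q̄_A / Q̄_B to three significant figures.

— Configuration A (ϕ=+43.9°):
Solar longitude: L_s = 360° × (46 − 204)/783.10 = -72.634°, i.e. -72.634° + 360° = 287.366°.
sin δ = sin 27.30° × sin 287.366° = -0.43774, so δ = -25.960°.
cos h₀ = −tan(+43.9°) tan(-25.960°) = 0.4685, h₀ = 1.0832 rad.
Bracket: h₀ sin ϕ sin δ + cos ϕ cos δ sin h₀ = 1.0832×0.69340×-0.43774 + 0.72055×0.89910×0.88345 = -0.328783 + 0.572340 = 0.243557.
Q̄ = (S_0/π) × [bracket] = (2182/π) × 0.243557 = 169.16 W/m².
— Configuration B (ϕ=-85.6°):
cos h₀ = −tan(-85.6°) tan(-25.960°) = -6.3274 ≤ −1 ⇒ polar day, h₀ = π.
Bracket: h₀ sin ϕ sin δ + cos ϕ cos δ sin h₀ = 3.1416×-0.99705×-0.43774 + 0.07672×0.89910×0.00000 = 1.371147 + 0.000000 = 1.371147.
Q̄ = (S_0/π) × [bracket] = (2182/π) × 1.371147 = 952.33 W/m².
Ratio Q̄_A / Q̄_B = 169.16 / 952.33 = 0.1776.

Q̄_A / Q̄_B ≈ 0.178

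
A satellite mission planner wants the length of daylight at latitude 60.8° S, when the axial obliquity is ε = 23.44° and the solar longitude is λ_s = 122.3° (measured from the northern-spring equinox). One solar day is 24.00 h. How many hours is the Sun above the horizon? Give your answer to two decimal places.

6.71 h

Solar declination: sin δ = sin ε · sin λ_s = sin 23.44° × sin 122.3° = 0.33624, so δ = +19.648°.
cos H₀ = −tan φ · tan δ = −tan(-60.8°) × tan(+19.648°) = 0.6388, so H₀ = 0.8778 rad = 50.30°.
Daylight = 2H₀/(2π) × 24.00 h = (0.8778/π) × 24.00 = 6.71 h.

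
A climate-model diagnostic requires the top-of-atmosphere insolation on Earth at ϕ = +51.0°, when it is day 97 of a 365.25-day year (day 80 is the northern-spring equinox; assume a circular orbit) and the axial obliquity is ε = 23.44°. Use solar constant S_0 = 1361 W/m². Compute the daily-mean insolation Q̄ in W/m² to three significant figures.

Q̄ ≈ 334 W/m²

Solar longitude: L_s = 360° × (97 − 80)/365.25 = 16.756°.
sin δ = sin 23.44° × sin 16.756° = 0.11468, so δ = +6.585°.
cos h₀ = −tan(+51.0°) tan(+6.585°) = -0.1426, h₀ = 1.7138 rad.
Bracket: h₀ sin ϕ sin δ + cos ϕ cos δ sin h₀ = 1.7138×0.77715×0.11468 + 0.62932×0.99340×0.98979 = 0.152740 + 0.618784 = 0.771524.
Q̄ = (S_0/π) × [bracket] = (1361/π) × 0.771524 = 334.2 W/m².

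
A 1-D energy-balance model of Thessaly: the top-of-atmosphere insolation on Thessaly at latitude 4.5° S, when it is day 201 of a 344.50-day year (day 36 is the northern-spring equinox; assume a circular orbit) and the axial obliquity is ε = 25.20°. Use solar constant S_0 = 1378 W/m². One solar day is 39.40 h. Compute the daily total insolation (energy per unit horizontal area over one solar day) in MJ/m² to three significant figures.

Solar longitude: L_s = 360° × (201 − 36)/344.50 = 172.424°.
sin δ = sin 25.20° × sin 172.424° = 0.05614, so δ = +3.218°.
cos h₀ = −tan(-4.5°) tan(+3.218°) = 0.0044, h₀ = 1.5664 rad.
Bracket: h₀ sin ϕ sin δ + cos ϕ cos δ sin h₀ = 1.5664×-0.07846×0.05614 + 0.99692×0.99842×0.99999 = -0.006900 + 0.995335 = 0.988435.
Q̄ = (S_0/π) × [bracket] = (1378/π) × 0.988435 = 433.56 W/m².
Daily total = Q̄ × 39.40 h × 3600 s/h = 433.56 × 39.40 × 3600 / 10⁶ = 61.50 MJ/m².

61.5 MJ/m²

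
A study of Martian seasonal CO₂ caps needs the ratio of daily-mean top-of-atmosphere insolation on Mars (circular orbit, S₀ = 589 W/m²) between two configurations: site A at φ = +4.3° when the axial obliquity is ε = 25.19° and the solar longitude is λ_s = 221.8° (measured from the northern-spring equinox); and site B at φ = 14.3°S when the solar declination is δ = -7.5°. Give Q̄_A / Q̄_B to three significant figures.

— Configuration A (φ=+4.3°):
Solar declination: sin δ = sin ε · sin λ_s = sin 25.19° × sin 221.8° = -0.28369, so δ = -16.481°.
cos H₀ = −tan(+4.3°) tan(-16.481°) = 0.0222, H₀ = 1.5485 rad.
Bracket: H₀ sin φ sin δ + cos φ cos δ sin H₀ = 1.5485×0.07498×-0.28369 + 0.99719×0.95892×0.99975 = -0.032938 + 0.955986 = 0.923048.
Q̄ = (S₀/π) × [bracket] = (589/π) × 0.923048 = 173.06 W/m².
— Configuration B (φ=-14.3°):
cos H₀ = −tan(-14.3°) tan(-7.500°) = -0.0336, H₀ = 1.6044 rad.
Bracket: H₀ sin φ sin δ + cos φ cos δ sin H₀ = 1.6044×-0.24700×-0.13053 + 0.96902×0.99144×0.99944 = 0.051727 + 0.960187 = 1.011914.
Q̄ = (S₀/π) × [bracket] = (589/π) × 1.011914 = 189.72 W/m².
Ratio Q̄_A / Q̄_B = 173.06 / 189.72 = 0.9122.

Q̄_A / Q̄_B ≈ 0.912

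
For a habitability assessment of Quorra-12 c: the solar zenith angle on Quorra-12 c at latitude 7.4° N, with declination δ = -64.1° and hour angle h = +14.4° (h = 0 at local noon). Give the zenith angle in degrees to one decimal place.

θ_z = 72.3°

cos θ_z = sin φ sin δ + cos φ cos δ cos h = -0.115859 + 0.419555 = 0.303696.
θ_z = arccos(0.303696) = 72.3°.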